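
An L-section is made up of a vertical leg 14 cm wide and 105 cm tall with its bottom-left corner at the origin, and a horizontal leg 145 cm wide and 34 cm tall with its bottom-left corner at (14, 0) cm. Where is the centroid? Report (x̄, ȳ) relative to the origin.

x̄ = 68.24 cm, ȳ = 25.15 cm

vertical leg: A = 14 × 105 = 1470.00, centroid at (7.00, 52.50).
horizontal leg: A = 145 × 34 = 4930.00, centroid at (86.50, 17.00).
ΣA = 6400.00 cm²
ΣAx̄ = (1470.00)(7.00) + (4930.00)(86.50) = 436735.00 cm³
ΣAȳ = (1470.00)(52.50) + (4930.00)(17.00) = 160985.00 cm³
x̄ = 436735.00 / 6400.00 = 68.24 cm
ȳ = 160985.00 / 6400.00 = 25.15 cm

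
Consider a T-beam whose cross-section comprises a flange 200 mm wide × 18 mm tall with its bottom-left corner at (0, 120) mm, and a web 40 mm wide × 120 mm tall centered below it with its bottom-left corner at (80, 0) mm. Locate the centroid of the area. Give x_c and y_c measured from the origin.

web: A = 40 × 120 = 4800.00, centroid at (100.00, 60.00).
flange: A = 200 × 18 = 3600.00, centroid at (100.00, 129.00).
ΣA = 8400.00 mm², ΣAx_c = 840000.00 mm³, ΣAy_c = 752400.00 mm³.
x_c = 840000.00/8400.00 = 100.00 mm; y_c = 752400.00/8400.00 = 89.57 mm.

x_c = 100.00 mm, y_c = 89.57 mm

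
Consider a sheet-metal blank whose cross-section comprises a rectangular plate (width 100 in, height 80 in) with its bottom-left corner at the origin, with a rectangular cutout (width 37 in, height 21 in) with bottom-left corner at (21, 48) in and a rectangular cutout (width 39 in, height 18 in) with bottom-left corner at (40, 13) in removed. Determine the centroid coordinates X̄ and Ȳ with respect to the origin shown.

plate: A = 100 × 80 = 8000.00, centroid at (50.00, 40.00).
hole 1: A = −(37 × 21) = -777.00, centroid at (39.50, 58.50).
hole 2: A = −(39 × 18) = -702.00, centroid at (59.50, 22.00).
ΣA = 6521.00 in², ΣAX̄ = 327539.50 in³, ΣAȲ = 259101.50 in³.
X̄ = 327539.50/6521.00 = 50.23 in; Ȳ = 259101.50/6521.00 = 39.73 in.

X̄ = 50.23 in, Ȳ = 39.73 in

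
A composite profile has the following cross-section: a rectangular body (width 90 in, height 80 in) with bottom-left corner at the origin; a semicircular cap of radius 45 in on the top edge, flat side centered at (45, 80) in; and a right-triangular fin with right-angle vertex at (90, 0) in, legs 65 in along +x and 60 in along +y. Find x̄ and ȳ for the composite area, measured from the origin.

rectangular body: A = 90 × 80 = 7200.00, centroid at (45.00, 40.00).
semicircular top: A = ½π·45² = 3180.86, centroid at (45.00, 99.10).
triangular fin: A = ½·65·60 = 1950.00, centroid at (111.67, 20.00).
ΣA = 12330.86 in²
ΣAx̄ = (7200.00)(45.00) + (3180.86)(45.00) + (1950.00)(111.67) = 684888.82 in³
ΣAȳ = (7200.00)(40.00) + (3180.86)(99.10) + (1950.00)(20.00) = 642219.00 in³
x̄ = 684888.82 / 12330.86 = 55.54 in
ȳ = 642219.00 / 12330.86 = 52.08 in

x̄ = 55.54 in, ȳ = 52.08 in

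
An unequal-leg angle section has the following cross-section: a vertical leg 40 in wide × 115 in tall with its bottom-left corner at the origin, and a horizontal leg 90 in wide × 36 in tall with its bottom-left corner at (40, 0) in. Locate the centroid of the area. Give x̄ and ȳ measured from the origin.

Part | A | x̄ᵢ | ȳᵢ | A·x̄ᵢ | A·ȳᵢ
vertical leg | 4600.00 | 20.00 | 57.50 | 92000.00 | 264500.00
horizontal leg | 3240.00 | 85.00 | 18.00 | 275400.00 | 58320.00
Σ | 7840.00 |  |  | 367400.00 | 322820.00
x̄ = 367400.00 / 7840.00 = 46.86 in
ȳ = 322820.00 / 7840.00 = 41.18 in

x̄ = 46.86 in, ȳ = 41.18 in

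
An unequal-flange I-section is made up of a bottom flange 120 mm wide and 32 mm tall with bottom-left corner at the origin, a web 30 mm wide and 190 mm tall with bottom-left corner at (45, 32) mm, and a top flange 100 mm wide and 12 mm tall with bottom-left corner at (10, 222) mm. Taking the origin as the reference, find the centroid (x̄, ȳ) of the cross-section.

bottom flange: A = 120 × 32 = 3840.00, centroid at (60.00, 16.00).
web: A = 30 × 190 = 5700.00, centroid at (60.00, 127.00).
top flange: A = 100 × 12 = 1200.00, centroid at (60.00, 228.00).
ΣA = 10740.00 mm², ΣAx̄ = 644400.00 mm³, ΣAȳ = 1058940.00 mm³.
x̄ = 644400.00/10740.00 = 60.00 mm; ȳ = 1058940.00/10740.00 = 98.60 mm.

x̄ = 60.00 mm, ȳ = 98.60 mm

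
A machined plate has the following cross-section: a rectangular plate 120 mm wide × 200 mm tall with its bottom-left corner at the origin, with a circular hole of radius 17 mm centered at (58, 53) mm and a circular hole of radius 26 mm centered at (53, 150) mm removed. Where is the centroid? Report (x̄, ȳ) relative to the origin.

x̄ = 60.80 mm, ȳ = 96.97 mm

Part | A | x̄ᵢ | ȳᵢ | A·x̄ᵢ | A·ȳᵢ
plate | 24000.00 | 60.00 | 100.00 | 1440000.00 | 2400000.00
hole 1 | -907.92 | 58.00 | 53.00 | -52659.38 | -48119.77
hole 2 | -2123.72 | 53.00 | 150.00 | -112556.98 | -318557.50
Σ | 20968.36 |  |  | 1274783.64 | 2033322.73
x̄ = 1274783.64 / 20968.36 = 60.80 mm
ȳ = 2033322.73 / 20968.36 = 96.97 mm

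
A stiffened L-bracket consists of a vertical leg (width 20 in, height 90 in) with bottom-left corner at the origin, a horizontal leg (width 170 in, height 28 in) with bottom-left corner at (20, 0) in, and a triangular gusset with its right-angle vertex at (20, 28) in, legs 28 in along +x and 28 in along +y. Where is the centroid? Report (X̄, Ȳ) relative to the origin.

X̄ = 76.14 in, Ȳ = 23.34 in

Part | A | x̄ᵢ | ȳᵢ | A·x̄ᵢ | A·ȳᵢ
vertical leg | 1800.00 | 10.00 | 45.00 | 18000.00 | 81000.00
horizontal leg | 4760.00 | 105.00 | 14.00 | 499800.00 | 66640.00
gusset | 392.00 | 29.33 | 37.33 | 11498.67 | 14634.67
Σ | 6952.00 |  |  | 529298.67 | 162274.67
X̄ = 529298.67 / 6952.00 = 76.14 in
Ȳ = 162274.67 / 6952.00 = 23.34 in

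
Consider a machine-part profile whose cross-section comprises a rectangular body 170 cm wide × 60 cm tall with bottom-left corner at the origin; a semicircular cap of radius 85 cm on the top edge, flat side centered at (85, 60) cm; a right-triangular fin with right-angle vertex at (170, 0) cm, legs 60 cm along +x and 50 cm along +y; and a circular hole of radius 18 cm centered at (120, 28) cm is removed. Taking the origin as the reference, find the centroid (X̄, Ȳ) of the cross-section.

rectangular body: A = 170 × 60 = 10200.00, centroid at (85.00, 30.00).
semicircular top: A = ½π·85² = 11349.00, centroid at (85.00, 96.08).
triangular fin: A = ½·60·50 = 1500.00, centroid at (190.00, 16.67).
hole: A = −π·18² = -1017.88, centroid at (120.00, 28.00).
ΣA = 22031.13 cm², ΣAX̄ = 1994520.17 cm³, ΣAȲ = 1392856.35 cm³.
X̄ = 1994520.17/22031.13 = 90.53 cm; Ȳ = 1392856.35/22031.13 = 63.22 cm.

X̄ = 90.53 cm, Ȳ = 63.22 cm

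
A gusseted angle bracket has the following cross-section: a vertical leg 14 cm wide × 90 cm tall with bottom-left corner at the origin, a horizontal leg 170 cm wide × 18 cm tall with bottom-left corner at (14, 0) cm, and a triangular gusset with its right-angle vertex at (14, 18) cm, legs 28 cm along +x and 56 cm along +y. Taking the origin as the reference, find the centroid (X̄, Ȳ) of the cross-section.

X̄ = 64.67 cm, Ȳ = 22.14 cm

vertical leg: A = 14 × 90 = 1260.00, centroid at (7.00, 45.00).
horizontal leg: A = 170 × 18 = 3060.00, centroid at (99.00, 9.00).
gusset: A = ½·28·56 = 784.00, centroid at (23.33, 36.67).
ΣA = 5104.00 cm², ΣAX̄ = 330053.33 cm³, ΣAȲ = 112986.67 cm³.
X̄ = 330053.33/5104.00 = 64.67 cm; Ȳ = 112986.67/5104.00 = 22.14 cm.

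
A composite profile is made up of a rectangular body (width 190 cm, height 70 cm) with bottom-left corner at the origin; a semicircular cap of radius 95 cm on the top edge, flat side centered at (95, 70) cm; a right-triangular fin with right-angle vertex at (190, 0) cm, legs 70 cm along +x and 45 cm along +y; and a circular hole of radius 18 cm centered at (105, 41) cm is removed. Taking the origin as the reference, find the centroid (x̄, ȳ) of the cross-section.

rectangular body: A = 190 × 70 = 13300.00, centroid at (95.00, 35.00).
semicircular top: A = ½π·95² = 14176.44, centroid at (95.00, 110.32).
triangular fin: A = ½·70·45 = 1575.00, centroid at (213.33, 15.00).
hole: A = −π·18² = -1017.88, centroid at (105.00, 41.00).
ΣA = 28033.56 cm²
ΣAx̄ = (13300.00)(95.00) + (14176.44)(95.00) + (1575.00)(213.33) + (-1017.88)(105.00) = 2839384.52 cm³
ΣAȳ = (13300.00)(35.00) + (14176.44)(110.32) + (1575.00)(15.00) + (-1017.88)(41.00) = 2011326.00 cm³
x̄ = 2839384.52 / 28033.56 = 101.29 cm
ȳ = 2011326.00 / 28033.56 = 71.75 cm

x̄ = 101.29 cm, ȳ = 71.75 cm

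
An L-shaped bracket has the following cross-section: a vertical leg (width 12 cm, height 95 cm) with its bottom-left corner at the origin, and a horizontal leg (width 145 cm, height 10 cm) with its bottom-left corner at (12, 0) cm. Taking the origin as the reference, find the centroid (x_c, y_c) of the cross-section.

Part | A | x̄ᵢ | ȳᵢ | A·x̄ᵢ | A·ȳᵢ
vertical leg | 1140.00 | 6.00 | 47.50 | 6840.00 | 54150.00
horizontal leg | 1450.00 | 84.50 | 5.00 | 122525.00 | 7250.00
Σ | 2590.00 |  |  | 129365.00 | 61400.00
x_c = 129365.00 / 2590.00 = 49.95 cm
y_c = 61400.00 / 2590.00 = 23.71 cm

x_c = 49.95 cm, y_c = 23.71 cm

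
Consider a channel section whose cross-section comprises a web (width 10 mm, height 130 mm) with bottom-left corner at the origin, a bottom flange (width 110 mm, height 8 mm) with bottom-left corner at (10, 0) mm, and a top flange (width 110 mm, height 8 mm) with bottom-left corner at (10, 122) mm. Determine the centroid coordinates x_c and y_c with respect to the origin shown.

x_c = 39.51 mm, y_c = 65.00 mm

Part | A | x̄ᵢ | ȳᵢ | A·x̄ᵢ | A·ȳᵢ
web | 1300.00 | 5.00 | 65.00 | 6500.00 | 84500.00
bottom flange | 880.00 | 65.00 | 4.00 | 57200.00 | 3520.00
top flange | 880.00 | 65.00 | 126.00 | 57200.00 | 110880.00
Σ | 3060.00 |  |  | 120900.00 | 198900.00
x_c = 120900.00 / 3060.00 = 39.51 mm
y_c = 198900.00 / 3060.00 = 65.00 mm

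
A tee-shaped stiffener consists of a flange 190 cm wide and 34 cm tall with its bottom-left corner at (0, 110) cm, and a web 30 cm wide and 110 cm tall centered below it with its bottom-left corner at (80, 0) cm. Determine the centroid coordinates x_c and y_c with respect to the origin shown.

web: A = 30 × 110 = 3300.00, centroid at (95.00, 55.00).
flange: A = 190 × 34 = 6460.00, centroid at (95.00, 127.00).
ΣA = 9760.00 cm², ΣAx_c = 927200.00 cm³, ΣAy_c = 1001920.00 cm³.
x_c = 927200.00/9760.00 = 95.00 cm; y_c = 1001920.00/9760.00 = 102.66 cm.

x_c = 95.00 cm, y_c = 102.66 cm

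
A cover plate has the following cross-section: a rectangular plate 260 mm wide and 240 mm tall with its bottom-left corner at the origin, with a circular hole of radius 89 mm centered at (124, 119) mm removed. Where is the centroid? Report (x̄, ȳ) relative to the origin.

plate: A = 260 × 240 = 62400.00, centroid at (130.00, 120.00).
hole: A = −π·89² = -24884.56, centroid at (124.00, 119.00).
ΣA = 37515.44 mm², ΣAx̄ = 5026315.13 mm³, ΣAȳ = 4526737.91 mm³.
x̄ = 5026315.13/37515.44 = 133.98 mm; ȳ = 4526737.91/37515.44 = 120.66 mm.

x̄ = 133.98 mm, ȳ = 120.66 mm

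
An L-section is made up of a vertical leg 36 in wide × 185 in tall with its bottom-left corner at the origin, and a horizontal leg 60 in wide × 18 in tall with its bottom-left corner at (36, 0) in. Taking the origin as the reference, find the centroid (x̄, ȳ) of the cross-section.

x̄ = 24.70 in, ȳ = 80.85 in

Part | A | x̄ᵢ | ȳᵢ | A·x̄ᵢ | A·ȳᵢ
vertical leg | 6660.00 | 18.00 | 92.50 | 119880.00 | 616050.00
horizontal leg | 1080.00 | 66.00 | 9.00 | 71280.00 | 9720.00
Σ | 7740.00 |  |  | 191160.00 | 625770.00
x̄ = 191160.00 / 7740.00 = 24.70 in
ȳ = 625770.00 / 7740.00 = 80.85 in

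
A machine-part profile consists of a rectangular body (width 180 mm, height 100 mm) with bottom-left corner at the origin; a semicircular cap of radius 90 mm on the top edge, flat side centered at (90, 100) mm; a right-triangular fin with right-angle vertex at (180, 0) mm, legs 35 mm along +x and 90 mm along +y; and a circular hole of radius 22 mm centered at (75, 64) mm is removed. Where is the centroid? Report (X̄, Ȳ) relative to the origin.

rectangular body: A = 180 × 100 = 18000.00, centroid at (90.00, 50.00).
semicircular top: A = ½π·90² = 12723.45, centroid at (90.00, 138.20).
triangular fin: A = ½·35·90 = 1575.00, centroid at (191.67, 30.00).
hole: A = −π·22² = -1520.53, centroid at (75.00, 64.00).
ΣA = 30777.92 mm²
ΣAX̄ = (18000.00)(90.00) + (12723.45)(90.00) + (1575.00)(191.67) + (-1520.53)(75.00) = 2952945.71 mm³
ΣAȲ = (18000.00)(50.00) + (12723.45)(138.20) + (1575.00)(30.00) + (-1520.53)(64.00) = 2608281.05 mm³
X̄ = 2952945.71 / 30777.92 = 95.94 mm
Ȳ = 2608281.05 / 30777.92 = 84.75 mm

X̄ = 95.94 mm, Ȳ = 84.75 mm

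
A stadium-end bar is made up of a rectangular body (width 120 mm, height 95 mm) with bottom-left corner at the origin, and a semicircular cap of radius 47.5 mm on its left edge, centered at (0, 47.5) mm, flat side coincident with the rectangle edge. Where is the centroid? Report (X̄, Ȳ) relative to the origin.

rectangular body: A = 120 × 95 = 11400.00, centroid at (60.00, 47.50).
semicircular end: A = ½π·47.5² = 3544.11, centroid at (-20.16, 47.50).
ΣA = 14944.11 mm², ΣAX̄ = 612552.08 mm³, ΣAȲ = 709845.19 mm³.
X̄ = 612552.08/14944.11 = 40.99 mm; Ȳ = 709845.19/14944.11 = 47.50 mm.

X̄ = 40.99 mm, Ȳ = 47.50 mm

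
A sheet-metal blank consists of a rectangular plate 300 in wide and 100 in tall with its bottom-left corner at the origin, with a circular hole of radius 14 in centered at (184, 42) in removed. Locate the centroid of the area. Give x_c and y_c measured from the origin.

x_c = 149.29 in, y_c = 50.17 in

plate: A = 300 × 100 = 30000.00, centroid at (150.00, 50.00).
hole: A = −π·14² = -615.75, centroid at (184.00, 42.00).
ΣA = 29384.25 in²
ΣAx_c = (30000.00)(150.00) + (-615.75)(184.00) = 4386701.60 in³
ΣAy_c = (30000.00)(50.00) + (-615.75)(42.00) = 1474138.41 in³
x_c = 4386701.60 / 29384.25 = 149.29 in
y_c = 1474138.41 / 29384.25 = 50.17 in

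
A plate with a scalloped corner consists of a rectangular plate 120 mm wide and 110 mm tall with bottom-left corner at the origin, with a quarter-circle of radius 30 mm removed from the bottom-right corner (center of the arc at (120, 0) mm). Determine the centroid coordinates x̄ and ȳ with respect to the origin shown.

plate: A = 120 × 110 = 13200.00, centroid at (60.00, 55.00).
removed quarter-circle: A = −¼π·30² = -706.86, centroid at (107.27, 12.73).
ΣA = 12493.14 mm², ΣAx̄ = 716177.00 mm³, ΣAȳ = 717000.00 mm³.
x̄ = 716177.00/12493.14 = 57.33 mm; ȳ = 717000.00/12493.14 = 57.39 mm.

x̄ = 57.33 mm, ȳ = 57.39 mm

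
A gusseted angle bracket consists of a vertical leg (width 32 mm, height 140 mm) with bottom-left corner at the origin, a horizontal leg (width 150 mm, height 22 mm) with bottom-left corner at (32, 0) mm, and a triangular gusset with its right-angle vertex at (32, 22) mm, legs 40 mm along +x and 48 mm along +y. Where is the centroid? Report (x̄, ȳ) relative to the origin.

x̄ = 53.58 mm, ȳ = 44.21 mm

vertical leg: A = 32 × 140 = 4480.00, centroid at (16.00, 70.00).
horizontal leg: A = 150 × 22 = 3300.00, centroid at (107.00, 11.00).
gusset: A = ½·40·48 = 960.00, centroid at (45.33, 38.00).
ΣA = 8740.00 mm²
ΣAx̄ = (4480.00)(16.00) + (3300.00)(107.00) + (960.00)(45.33) = 468300.00 mm³
ΣAȳ = (4480.00)(70.00) + (3300.00)(11.00) + (960.00)(38.00) = 386380.00 mm³
x̄ = 468300.00 / 8740.00 = 53.58 mm
ȳ = 386380.00 / 8740.00 = 44.21 mm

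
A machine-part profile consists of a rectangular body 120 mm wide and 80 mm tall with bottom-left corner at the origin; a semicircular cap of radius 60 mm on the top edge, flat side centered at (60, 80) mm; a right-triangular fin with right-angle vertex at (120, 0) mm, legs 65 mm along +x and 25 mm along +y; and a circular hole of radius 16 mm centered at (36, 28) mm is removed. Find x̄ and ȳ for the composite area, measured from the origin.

x̄ = 65.61 mm, ȳ = 63.20 mm

Part | A | x̄ᵢ | ȳᵢ | A·x̄ᵢ | A·ȳᵢ
rectangular body | 9600.00 | 60.00 | 40.00 | 576000.00 | 384000.00
semicircular top | 5654.87 | 60.00 | 105.46 | 339292.01 | 596389.34
triangular fin | 812.50 | 141.67 | 8.33 | 115104.17 | 6770.83
hole | -804.25 | 36.00 | 28.00 | -28952.92 | -22518.94
Σ | 15263.12 |  |  | 1001443.26 | 964641.24
x̄ = 1001443.26 / 15263.12 = 65.61 mm
ȳ = 964641.24 / 15263.12 = 63.20 mm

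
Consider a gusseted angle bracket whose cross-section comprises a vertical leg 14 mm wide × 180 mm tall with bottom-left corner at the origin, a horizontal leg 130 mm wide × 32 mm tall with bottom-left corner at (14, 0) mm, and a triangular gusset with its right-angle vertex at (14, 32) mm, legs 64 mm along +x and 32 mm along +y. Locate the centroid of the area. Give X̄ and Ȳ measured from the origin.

X̄ = 49.64 mm, Ȳ = 43.75 mm

Part | A | x̄ᵢ | ȳᵢ | A·x̄ᵢ | A·ȳᵢ
vertical leg | 2520.00 | 7.00 | 90.00 | 17640.00 | 226800.00
horizontal leg | 4160.00 | 79.00 | 16.00 | 328640.00 | 66560.00
gusset | 1024.00 | 35.33 | 42.67 | 36181.33 | 43690.67
Σ | 7704.00 |  |  | 382461.33 | 337050.67
X̄ = 382461.33 / 7704.00 = 49.64 mm
Ȳ = 337050.67 / 7704.00 = 43.75 mm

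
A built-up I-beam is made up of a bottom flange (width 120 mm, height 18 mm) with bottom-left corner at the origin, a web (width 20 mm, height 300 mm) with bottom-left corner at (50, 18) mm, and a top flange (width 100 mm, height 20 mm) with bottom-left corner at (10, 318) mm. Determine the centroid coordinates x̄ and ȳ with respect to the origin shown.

x̄ = 60.00 mm, ȳ = 165.69 mm

Part | A | x̄ᵢ | ȳᵢ | A·x̄ᵢ | A·ȳᵢ
bottom flange | 2160.00 | 60.00 | 9.00 | 129600.00 | 19440.00
web | 6000.00 | 60.00 | 168.00 | 360000.00 | 1008000.00
top flange | 2000.00 | 60.00 | 328.00 | 120000.00 | 656000.00
Σ | 10160.00 |  |  | 609600.00 | 1683440.00
x̄ = 609600.00 / 10160.00 = 60.00 mm
ȳ = 1683440.00 / 10160.00 = 165.69 mm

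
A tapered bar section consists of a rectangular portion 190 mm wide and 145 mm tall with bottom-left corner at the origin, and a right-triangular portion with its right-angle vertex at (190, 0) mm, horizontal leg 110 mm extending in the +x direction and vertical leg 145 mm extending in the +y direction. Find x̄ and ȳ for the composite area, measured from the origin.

Part | A | x̄ᵢ | ȳᵢ | A·x̄ᵢ | A·ȳᵢ
rectangular portion | 27550.00 | 95.00 | 72.50 | 2617250.00 | 1997375.00
triangular portion | 7975.00 | 226.67 | 48.33 | 1807666.67 | 385458.33
Σ | 35525.00 |  |  | 4424916.67 | 2382833.33
x̄ = 4424916.67 / 35525.00 = 124.56 mm
ȳ = 2382833.33 / 35525.00 = 67.07 mm

x̄ = 124.56 mm, ȳ = 67.07 mm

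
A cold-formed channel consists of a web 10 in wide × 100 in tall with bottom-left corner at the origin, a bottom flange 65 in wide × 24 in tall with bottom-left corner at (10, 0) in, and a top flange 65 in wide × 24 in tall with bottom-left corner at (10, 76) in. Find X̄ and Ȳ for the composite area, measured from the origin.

X̄ = 33.40 in, Ȳ = 50.00 in

web: A = 10 × 100 = 1000.00, centroid at (5.00, 50.00).
bottom flange: A = 65 × 24 = 1560.00, centroid at (42.50, 12.00).
top flange: A = 65 × 24 = 1560.00, centroid at (42.50, 88.00).
ΣA = 4120.00 in², ΣAX̄ = 137600.00 in³, ΣAȲ = 206000.00 in³.
X̄ = 137600.00/4120.00 = 33.40 in; Ȳ = 206000.00/4120.00 = 50.00 in.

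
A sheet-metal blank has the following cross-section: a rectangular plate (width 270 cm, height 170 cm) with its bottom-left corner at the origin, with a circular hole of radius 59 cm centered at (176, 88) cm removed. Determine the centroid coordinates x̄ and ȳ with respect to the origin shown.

x̄ = 122.18 cm, ȳ = 84.06 cm

plate: A = 270 × 170 = 45900.00, centroid at (135.00, 85.00).
hole: A = −π·59² = -10935.88, centroid at (176.00, 88.00).
ΣA = 34964.12 cm², ΣAx̄ = 4271784.41 cm³, ΣAȳ = 2939142.21 cm³.
x̄ = 4271784.41/34964.12 = 122.18 cm; ȳ = 2939142.21/34964.12 = 84.06 cm.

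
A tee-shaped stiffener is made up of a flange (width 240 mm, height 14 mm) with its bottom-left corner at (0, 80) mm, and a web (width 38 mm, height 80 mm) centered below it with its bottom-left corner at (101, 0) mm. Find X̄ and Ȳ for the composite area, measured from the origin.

Part | A | x̄ᵢ | ȳᵢ | A·x̄ᵢ | A·ȳᵢ
web | 3040.00 | 120.00 | 40.00 | 364800.00 | 121600.00
flange | 3360.00 | 120.00 | 87.00 | 403200.00 | 292320.00
Σ | 6400.00 |  |  | 768000.00 | 413920.00
X̄ = 768000.00 / 6400.00 = 120.00 mm
Ȳ = 413920.00 / 6400.00 = 64.67 mm

X̄ = 120.00 mm, Ȳ = 64.67 mm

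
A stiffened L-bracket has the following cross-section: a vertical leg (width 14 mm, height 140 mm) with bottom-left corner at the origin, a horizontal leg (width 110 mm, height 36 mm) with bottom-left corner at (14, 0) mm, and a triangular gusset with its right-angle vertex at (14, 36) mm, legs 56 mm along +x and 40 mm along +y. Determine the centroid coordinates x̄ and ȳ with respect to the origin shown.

x̄ = 45.96 mm, ȳ = 37.46 mm

vertical leg: A = 14 × 140 = 1960.00, centroid at (7.00, 70.00).
horizontal leg: A = 110 × 36 = 3960.00, centroid at (69.00, 18.00).
gusset: A = ½·56·40 = 1120.00, centroid at (32.67, 49.33).
ΣA = 7040.00 mm²
ΣAx̄ = (1960.00)(7.00) + (3960.00)(69.00) + (1120.00)(32.67) = 323546.67 mm³
ΣAȳ = (1960.00)(70.00) + (3960.00)(18.00) + (1120.00)(49.33) = 263733.33 mm³
x̄ = 323546.67 / 7040.00 = 45.96 mm
ȳ = 263733.33 / 7040.00 = 37.46 mm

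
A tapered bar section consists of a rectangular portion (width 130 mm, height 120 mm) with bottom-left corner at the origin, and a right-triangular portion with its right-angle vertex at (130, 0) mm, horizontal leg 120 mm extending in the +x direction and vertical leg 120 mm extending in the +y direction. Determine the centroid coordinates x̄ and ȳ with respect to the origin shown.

rectangular portion: A = 130 × 120 = 15600.00, centroid at (65.00, 60.00).
triangular portion: A = ½·120·120 = 7200.00, centroid at (170.00, 40.00).
ΣA = 22800.00 mm²
ΣAx̄ = (15600.00)(65.00) + (7200.00)(170.00) = 2238000.00 mm³
ΣAȳ = (15600.00)(60.00) + (7200.00)(40.00) = 1224000.00 mm³
x̄ = 2238000.00 / 22800.00 = 98.16 mm
ȳ = 1224000.00 / 22800.00 = 53.68 mm

x̄ = 98.16 mm, ȳ = 53.68 mm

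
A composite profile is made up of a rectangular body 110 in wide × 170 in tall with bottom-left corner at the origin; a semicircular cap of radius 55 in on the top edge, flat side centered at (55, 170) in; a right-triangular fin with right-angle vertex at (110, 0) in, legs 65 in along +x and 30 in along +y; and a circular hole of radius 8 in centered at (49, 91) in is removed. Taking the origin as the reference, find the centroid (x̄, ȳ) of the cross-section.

rectangular body: A = 110 × 170 = 18700.00, centroid at (55.00, 85.00).
semicircular top: A = ½π·55² = 4751.66, centroid at (55.00, 193.34).
triangular fin: A = ½·65·30 = 975.00, centroid at (131.67, 10.00).
hole: A = −π·8² = -201.06, centroid at (49.00, 91.00).
ΣA = 24225.60 in², ΣAx̄ = 1408364.20 in³, ΣAȳ = 2499652.04 in³.
x̄ = 1408364.20/24225.60 = 58.14 in; ȳ = 2499652.04/24225.60 = 103.18 in.

x̄ = 58.14 in, ȳ = 103.18 in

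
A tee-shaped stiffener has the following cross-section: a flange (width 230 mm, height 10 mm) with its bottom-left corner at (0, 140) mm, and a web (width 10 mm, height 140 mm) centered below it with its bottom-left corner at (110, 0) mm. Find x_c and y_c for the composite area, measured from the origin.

web: A = 10 × 140 = 1400.00, centroid at (115.00, 70.00).
flange: A = 230 × 10 = 2300.00, centroid at (115.00, 145.00).
ΣA = 3700.00 mm²
ΣAx_c = (1400.00)(115.00) + (2300.00)(115.00) = 425500.00 mm³
ΣAy_c = (1400.00)(70.00) + (2300.00)(145.00) = 431500.00 mm³
x_c = 425500.00 / 3700.00 = 115.00 mm
y_c = 431500.00 / 3700.00 = 116.62 mm

x_c = 115.00 mm, y_c = 116.62 mm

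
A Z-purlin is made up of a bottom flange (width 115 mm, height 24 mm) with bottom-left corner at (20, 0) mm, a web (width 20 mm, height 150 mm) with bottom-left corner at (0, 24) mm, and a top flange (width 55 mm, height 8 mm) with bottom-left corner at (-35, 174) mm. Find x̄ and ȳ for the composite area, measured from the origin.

x̄ = 38.81 mm, ȳ = 65.88 mm

bottom flange: A = 115 × 24 = 2760.00, centroid at (77.50, 12.00).
web: A = 20 × 150 = 3000.00, centroid at (10.00, 99.00).
top flange: A = 55 × 8 = 440.00, centroid at (-7.50, 178.00).
ΣA = 6200.00 mm², ΣAx̄ = 240600.00 mm³, ΣAȳ = 408440.00 mm³.
x̄ = 240600.00/6200.00 = 38.81 mm; ȳ = 408440.00/6200.00 = 65.88 mm.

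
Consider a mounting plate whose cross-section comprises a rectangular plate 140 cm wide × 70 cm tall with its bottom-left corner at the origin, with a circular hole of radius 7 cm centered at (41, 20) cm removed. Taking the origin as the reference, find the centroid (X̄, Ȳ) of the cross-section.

plate: A = 140 × 70 = 9800.00, centroid at (70.00, 35.00).
hole: A = −π·7² = -153.94, centroid at (41.00, 20.00).
ΣA = 9646.06 cm²
ΣAX̄ = (9800.00)(70.00) + (-153.94)(41.00) = 679688.54 cm³
ΣAȲ = (9800.00)(35.00) + (-153.94)(20.00) = 339921.24 cm³
X̄ = 679688.54 / 9646.06 = 70.46 cm
Ȳ = 339921.24 / 9646.06 = 35.24 cm

X̄ = 70.46 cm, Ȳ = 35.24 cm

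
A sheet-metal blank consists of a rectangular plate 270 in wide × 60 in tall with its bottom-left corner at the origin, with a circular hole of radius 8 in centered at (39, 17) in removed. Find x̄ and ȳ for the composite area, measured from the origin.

x̄ = 136.21 in, ȳ = 30.16 in

Part | A | x̄ᵢ | ȳᵢ | A·x̄ᵢ | A·ȳᵢ
plate | 16200.00 | 135.00 | 30.00 | 2187000.00 | 486000.00
hole | -201.06 | 39.00 | 17.00 | -7841.42 | -3418.05
Σ | 15998.94 |  |  | 2179158.58 | 482581.95
x̄ = 2179158.58 / 15998.94 = 136.21 in
ȳ = 482581.95 / 15998.94 = 30.16 in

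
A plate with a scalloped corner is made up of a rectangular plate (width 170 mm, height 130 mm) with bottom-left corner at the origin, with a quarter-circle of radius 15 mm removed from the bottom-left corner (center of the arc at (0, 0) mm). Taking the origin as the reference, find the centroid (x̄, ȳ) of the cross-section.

plate: A = 170 × 130 = 22100.00, centroid at (85.00, 65.00).
removed quarter-circle: A = −¼π·15² = -176.71, centroid at (6.37, 6.37).
ΣA = 21923.29 mm², ΣAx̄ = 1877375.00 mm³, ΣAȳ = 1435375.00 mm³.
x̄ = 1877375.00/21923.29 = 85.63 mm; ȳ = 1435375.00/21923.29 = 65.47 mm.

x̄ = 85.63 mm, ȳ = 65.47 mm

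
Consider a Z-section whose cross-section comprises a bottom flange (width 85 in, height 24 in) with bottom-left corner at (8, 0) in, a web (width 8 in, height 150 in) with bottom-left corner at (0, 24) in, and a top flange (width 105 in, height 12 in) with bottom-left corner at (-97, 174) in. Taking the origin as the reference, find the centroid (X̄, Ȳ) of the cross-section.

X̄ = 11.50 in, Ȳ = 82.24 in

bottom flange: A = 85 × 24 = 2040.00, centroid at (50.50, 12.00).
web: A = 8 × 150 = 1200.00, centroid at (4.00, 99.00).
top flange: A = 105 × 12 = 1260.00, centroid at (-44.50, 180.00).
ΣA = 4500.00 in², ΣAX̄ = 51750.00 in³, ΣAȲ = 370080.00 in³.
X̄ = 51750.00/4500.00 = 11.50 in; Ȳ = 370080.00/4500.00 = 82.24 in.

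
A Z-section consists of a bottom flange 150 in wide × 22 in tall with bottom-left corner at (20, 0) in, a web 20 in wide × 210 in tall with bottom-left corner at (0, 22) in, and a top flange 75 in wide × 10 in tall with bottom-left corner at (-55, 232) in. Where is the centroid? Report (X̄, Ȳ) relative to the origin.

X̄ = 41.50 in, Ȳ = 90.60 in

bottom flange: A = 150 × 22 = 3300.00, centroid at (95.00, 11.00).
web: A = 20 × 210 = 4200.00, centroid at (10.00, 127.00).
top flange: A = 75 × 10 = 750.00, centroid at (-17.50, 237.00).
ΣA = 8250.00 in², ΣAX̄ = 342375.00 in³, ΣAȲ = 747450.00 in³.
X̄ = 342375.00/8250.00 = 41.50 in; Ȳ = 747450.00/8250.00 = 90.60 in.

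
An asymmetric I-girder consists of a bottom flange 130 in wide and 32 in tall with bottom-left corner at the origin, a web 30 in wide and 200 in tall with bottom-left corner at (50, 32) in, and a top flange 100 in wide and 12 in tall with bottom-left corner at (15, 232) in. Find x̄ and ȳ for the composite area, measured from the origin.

x̄ = 65.00 in, ȳ = 100.72 in

bottom flange: A = 130 × 32 = 4160.00, centroid at (65.00, 16.00).
web: A = 30 × 200 = 6000.00, centroid at (65.00, 132.00).
top flange: A = 100 × 12 = 1200.00, centroid at (65.00, 238.00).
ΣA = 11360.00 in²
ΣAx̄ = (4160.00)(65.00) + (6000.00)(65.00) + (1200.00)(65.00) = 738400.00 in³
ΣAȳ = (4160.00)(16.00) + (6000.00)(132.00) + (1200.00)(238.00) = 1144160.00 in³
x̄ = 738400.00 / 11360.00 = 65.00 in
ȳ = 1144160.00 / 11360.00 = 100.72 in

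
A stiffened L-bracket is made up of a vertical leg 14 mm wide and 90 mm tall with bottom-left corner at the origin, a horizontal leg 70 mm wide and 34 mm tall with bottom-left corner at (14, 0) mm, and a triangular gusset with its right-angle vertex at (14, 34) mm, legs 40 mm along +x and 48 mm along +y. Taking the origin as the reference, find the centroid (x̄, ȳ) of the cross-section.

x̄ = 32.97 mm, ȳ = 31.56 mm

Part | A | x̄ᵢ | ȳᵢ | A·x̄ᵢ | A·ȳᵢ
vertical leg | 1260.00 | 7.00 | 45.00 | 8820.00 | 56700.00
horizontal leg | 2380.00 | 49.00 | 17.00 | 116620.00 | 40460.00
gusset | 960.00 | 27.33 | 50.00 | 26240.00 | 48000.00
Σ | 4600.00 |  |  | 151680.00 | 145160.00
x̄ = 151680.00 / 4600.00 = 32.97 mm
ȳ = 145160.00 / 4600.00 = 31.56 mm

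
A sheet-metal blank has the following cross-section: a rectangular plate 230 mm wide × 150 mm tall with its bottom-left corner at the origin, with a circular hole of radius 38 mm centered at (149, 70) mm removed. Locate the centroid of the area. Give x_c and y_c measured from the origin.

plate: A = 230 × 150 = 34500.00, centroid at (115.00, 75.00).
hole: A = −π·38² = -4536.46, centroid at (149.00, 70.00).
ΣA = 29963.54 mm²
ΣAx_c = (34500.00)(115.00) + (-4536.46)(149.00) = 3291567.49 mm³
ΣAy_c = (34500.00)(75.00) + (-4536.46)(70.00) = 2269947.81 mm³
x_c = 3291567.49 / 29963.54 = 109.85 mm
y_c = 2269947.81 / 29963.54 = 75.76 mm

x_c = 109.85 mm, y_c = 75.76 mm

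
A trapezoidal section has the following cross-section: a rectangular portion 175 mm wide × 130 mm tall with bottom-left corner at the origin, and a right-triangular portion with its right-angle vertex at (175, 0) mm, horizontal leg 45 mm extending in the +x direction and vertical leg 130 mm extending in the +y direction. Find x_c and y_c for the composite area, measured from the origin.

x_c = 99.18 mm, y_c = 62.53 mm

rectangular portion: A = 175 × 130 = 22750.00, centroid at (87.50, 65.00).
triangular portion: A = ½·45·130 = 2925.00, centroid at (190.00, 43.33).
ΣA = 25675.00 mm²
ΣAx_c = (22750.00)(87.50) + (2925.00)(190.00) = 2546375.00 mm³
ΣAy_c = (22750.00)(65.00) + (2925.00)(43.33) = 1605500.00 mm³
x_c = 2546375.00 / 25675.00 = 99.18 mm
y_c = 1605500.00 / 25675.00 = 62.53 mm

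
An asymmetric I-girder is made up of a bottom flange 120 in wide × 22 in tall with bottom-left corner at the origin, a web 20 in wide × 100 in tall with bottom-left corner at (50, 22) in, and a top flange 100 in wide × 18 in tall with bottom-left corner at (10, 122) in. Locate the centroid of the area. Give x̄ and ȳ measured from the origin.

bottom flange: A = 120 × 22 = 2640.00, centroid at (60.00, 11.00).
web: A = 20 × 100 = 2000.00, centroid at (60.00, 72.00).
top flange: A = 100 × 18 = 1800.00, centroid at (60.00, 131.00).
ΣA = 6440.00 in², ΣAx̄ = 386400.00 in³, ΣAȳ = 408840.00 in³.
x̄ = 386400.00/6440.00 = 60.00 in; ȳ = 408840.00/6440.00 = 63.48 in.

x̄ = 60.00 in, ȳ = 63.48 in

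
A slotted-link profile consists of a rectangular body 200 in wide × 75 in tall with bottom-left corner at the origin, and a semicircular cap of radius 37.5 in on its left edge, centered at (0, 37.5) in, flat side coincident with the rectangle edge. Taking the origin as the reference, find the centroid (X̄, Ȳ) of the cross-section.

rectangular body: A = 200 × 75 = 15000.00, centroid at (100.00, 37.50).
semicircular end: A = ½π·37.5² = 2208.93, centroid at (-15.92, 37.50).
ΣA = 17208.93 in²
ΣAX̄ = (15000.00)(100.00) + (2208.93)(-15.92) = 1464843.75 in³
ΣAȲ = (15000.00)(37.50) + (2208.93)(37.50) = 645334.96 in³
X̄ = 1464843.75 / 17208.93 = 85.12 in
Ȳ = 645334.96 / 17208.93 = 37.50 in

X̄ = 85.12 in, Ȳ = 37.50 in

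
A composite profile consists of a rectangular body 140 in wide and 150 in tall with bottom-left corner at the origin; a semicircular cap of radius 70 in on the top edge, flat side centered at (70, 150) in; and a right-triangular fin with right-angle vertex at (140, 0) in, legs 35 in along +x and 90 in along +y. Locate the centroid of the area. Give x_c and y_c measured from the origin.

rectangular body: A = 140 × 150 = 21000.00, centroid at (70.00, 75.00).
semicircular top: A = ½π·70² = 7696.90, centroid at (70.00, 179.71).
triangular fin: A = ½·35·90 = 1575.00, centroid at (151.67, 30.00).
ΣA = 30271.90 in², ΣAx_c = 2247658.14 in³, ΣAy_c = 3005451.97 in³.
x_c = 2247658.14/30271.90 = 74.25 in; y_c = 3005451.97/30271.90 = 99.28 in.

x_c = 74.25 in, y_c = 99.28 in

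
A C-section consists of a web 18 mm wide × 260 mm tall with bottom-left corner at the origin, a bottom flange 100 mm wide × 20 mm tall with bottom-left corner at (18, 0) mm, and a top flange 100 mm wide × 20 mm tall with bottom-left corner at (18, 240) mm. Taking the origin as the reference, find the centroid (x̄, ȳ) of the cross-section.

Part | A | x̄ᵢ | ȳᵢ | A·x̄ᵢ | A·ȳᵢ
web | 4680.00 | 9.00 | 130.00 | 42120.00 | 608400.00
bottom flange | 2000.00 | 68.00 | 10.00 | 136000.00 | 20000.00
top flange | 2000.00 | 68.00 | 250.00 | 136000.00 | 500000.00
Σ | 8680.00 |  |  | 314120.00 | 1128400.00
x̄ = 314120.00 / 8680.00 = 36.19 mm
ȳ = 1128400.00 / 8680.00 = 130.00 mm

x̄ = 36.19 mm, ȳ = 130.00 mm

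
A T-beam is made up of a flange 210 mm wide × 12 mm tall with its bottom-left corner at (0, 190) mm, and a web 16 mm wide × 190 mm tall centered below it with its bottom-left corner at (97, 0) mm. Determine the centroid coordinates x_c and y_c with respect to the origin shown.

x_c = 105.00 mm, y_c = 140.78 mm

web: A = 16 × 190 = 3040.00, centroid at (105.00, 95.00).
flange: A = 210 × 12 = 2520.00, centroid at (105.00, 196.00).
ΣA = 5560.00 mm²
ΣAx_c = (3040.00)(105.00) + (2520.00)(105.00) = 583800.00 mm³
ΣAy_c = (3040.00)(95.00) + (2520.00)(196.00) = 782720.00 mm³
x_c = 583800.00 / 5560.00 = 105.00 mm
y_c = 782720.00 / 5560.00 = 140.78 mm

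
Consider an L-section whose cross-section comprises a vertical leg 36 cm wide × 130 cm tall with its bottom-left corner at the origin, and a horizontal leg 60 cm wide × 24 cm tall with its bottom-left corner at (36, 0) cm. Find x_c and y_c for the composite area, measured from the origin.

Part | A | x̄ᵢ | ȳᵢ | A·x̄ᵢ | A·ȳᵢ
vertical leg | 4680.00 | 18.00 | 65.00 | 84240.00 | 304200.00
horizontal leg | 1440.00 | 66.00 | 12.00 | 95040.00 | 17280.00
Σ | 6120.00 |  |  | 179280.00 | 321480.00
x_c = 179280.00 / 6120.00 = 29.29 cm
y_c = 321480.00 / 6120.00 = 52.53 cm

x_c = 29.29 cm, y_c = 52.53 cm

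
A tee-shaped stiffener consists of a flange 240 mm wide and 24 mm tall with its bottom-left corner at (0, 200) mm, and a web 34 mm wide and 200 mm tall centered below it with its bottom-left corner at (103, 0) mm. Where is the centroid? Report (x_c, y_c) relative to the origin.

web: A = 34 × 200 = 6800.00, centroid at (120.00, 100.00).
flange: A = 240 × 24 = 5760.00, centroid at (120.00, 212.00).
ΣA = 12560.00 mm², ΣAx_c = 1507200.00 mm³, ΣAy_c = 1901120.00 mm³.
x_c = 1507200.00/12560.00 = 120.00 mm; y_c = 1901120.00/12560.00 = 151.36 mm.

x_c = 120.00 mm, y_c = 151.36 mm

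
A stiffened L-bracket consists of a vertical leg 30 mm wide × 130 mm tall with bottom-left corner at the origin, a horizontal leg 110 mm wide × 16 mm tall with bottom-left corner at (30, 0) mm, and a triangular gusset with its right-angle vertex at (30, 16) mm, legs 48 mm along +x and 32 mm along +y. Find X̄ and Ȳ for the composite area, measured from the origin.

vertical leg: A = 30 × 130 = 3900.00, centroid at (15.00, 65.00).
horizontal leg: A = 110 × 16 = 1760.00, centroid at (85.00, 8.00).
gusset: A = ½·48·32 = 768.00, centroid at (46.00, 26.67).
ΣA = 6428.00 mm², ΣAX̄ = 243428.00 mm³, ΣAȲ = 288060.00 mm³.
X̄ = 243428.00/6428.00 = 37.87 mm; Ȳ = 288060.00/6428.00 = 44.81 mm.

X̄ = 37.87 mm, Ȳ = 44.81 mm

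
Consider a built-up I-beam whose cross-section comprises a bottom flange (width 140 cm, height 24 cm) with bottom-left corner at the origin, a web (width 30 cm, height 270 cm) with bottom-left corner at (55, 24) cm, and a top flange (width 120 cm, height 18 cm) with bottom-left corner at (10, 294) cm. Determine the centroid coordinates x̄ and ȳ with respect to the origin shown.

x̄ = 70.00 cm, ȳ = 145.57 cm

Part | A | x̄ᵢ | ȳᵢ | A·x̄ᵢ | A·ȳᵢ
bottom flange | 3360.00 | 70.00 | 12.00 | 235200.00 | 40320.00
web | 8100.00 | 70.00 | 159.00 | 567000.00 | 1287900.00
top flange | 2160.00 | 70.00 | 303.00 | 151200.00 | 654480.00
Σ | 13620.00 |  |  | 953400.00 | 1982700.00
x̄ = 953400.00 / 13620.00 = 70.00 cm
ȳ = 1982700.00 / 13620.00 = 145.57 cm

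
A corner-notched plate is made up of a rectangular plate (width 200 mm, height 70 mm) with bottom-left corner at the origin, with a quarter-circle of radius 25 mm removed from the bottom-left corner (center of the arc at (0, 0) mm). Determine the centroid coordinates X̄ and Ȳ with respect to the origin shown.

plate: A = 200 × 70 = 14000.00, centroid at (100.00, 35.00).
removed quarter-circle: A = −¼π·25² = -490.87, centroid at (10.61, 10.61).
ΣA = 13509.13 mm²
ΣAX̄ = (14000.00)(100.00) + (-490.87)(10.61) = 1394791.67 mm³
ΣAȲ = (14000.00)(35.00) + (-490.87)(10.61) = 484791.67 mm³
X̄ = 1394791.67 / 13509.13 = 103.25 mm
Ȳ = 484791.67 / 13509.13 = 35.89 mm

X̄ = 103.25 mm, Ȳ = 35.89 mm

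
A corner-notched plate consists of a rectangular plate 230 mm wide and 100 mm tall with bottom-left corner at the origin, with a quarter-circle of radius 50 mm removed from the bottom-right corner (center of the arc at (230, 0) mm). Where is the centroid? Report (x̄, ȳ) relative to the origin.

plate: A = 230 × 100 = 23000.00, centroid at (115.00, 50.00).
removed quarter-circle: A = −¼π·50² = -1963.50, centroid at (208.78, 21.22).
ΣA = 21036.50 mm²
ΣAx̄ = (23000.00)(115.00) + (-1963.50)(208.78) = 2235062.72 mm³
ΣAȳ = (23000.00)(50.00) + (-1963.50)(21.22) = 1108333.33 mm³
x̄ = 2235062.72 / 21036.50 = 106.25 mm
ȳ = 1108333.33 / 21036.50 = 52.69 mm

x̄ = 106.25 mm, ȳ = 52.69 mm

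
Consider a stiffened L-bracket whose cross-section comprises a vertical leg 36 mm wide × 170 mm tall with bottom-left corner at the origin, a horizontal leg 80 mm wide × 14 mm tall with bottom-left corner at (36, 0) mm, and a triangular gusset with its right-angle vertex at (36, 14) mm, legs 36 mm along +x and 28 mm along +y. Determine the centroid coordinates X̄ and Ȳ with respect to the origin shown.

X̄ = 28.34 mm, Ȳ = 69.71 mm

Part | A | x̄ᵢ | ȳᵢ | A·x̄ᵢ | A·ȳᵢ
vertical leg | 6120.00 | 18.00 | 85.00 | 110160.00 | 520200.00
horizontal leg | 1120.00 | 76.00 | 7.00 | 85120.00 | 7840.00
gusset | 504.00 | 48.00 | 23.33 | 24192.00 | 11760.00
Σ | 7744.00 |  |  | 219472.00 | 539800.00
X̄ = 219472.00 / 7744.00 = 28.34 mm
Ȳ = 539800.00 / 7744.00 = 69.71 mm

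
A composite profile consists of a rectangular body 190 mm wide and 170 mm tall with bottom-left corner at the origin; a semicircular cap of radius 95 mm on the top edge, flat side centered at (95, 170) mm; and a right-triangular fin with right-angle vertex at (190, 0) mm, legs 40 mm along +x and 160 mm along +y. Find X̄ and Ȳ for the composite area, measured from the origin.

Part | A | x̄ᵢ | ȳᵢ | A·x̄ᵢ | A·ȳᵢ
rectangular body | 32300.00 | 95.00 | 85.00 | 3068500.00 | 2745500.00
semicircular top | 14176.44 | 95.00 | 210.32 | 1346761.50 | 2981577.60
triangular fin | 3200.00 | 203.33 | 53.33 | 650666.67 | 170666.67
Σ | 49676.44 |  |  | 5065928.17 | 5897744.26
X̄ = 5065928.17 / 49676.44 = 101.98 mm
Ȳ = 5897744.26 / 49676.44 = 118.72 mm

X̄ = 101.98 mm, Ȳ = 118.72 mm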